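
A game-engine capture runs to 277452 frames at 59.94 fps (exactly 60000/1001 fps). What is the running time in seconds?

Running time = 277452 / (60000/1001) = 4628.8242 s.

4628.8242 seconds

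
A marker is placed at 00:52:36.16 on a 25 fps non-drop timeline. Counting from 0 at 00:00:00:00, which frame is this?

frame 78916

Total seconds to the label: (0 × 3600 + 52 × 60 + 36) = 3156.
Frame index = 3156 × 25 + 16 = 78916.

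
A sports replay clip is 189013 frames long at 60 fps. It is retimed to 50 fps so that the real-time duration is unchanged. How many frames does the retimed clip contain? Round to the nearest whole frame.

Frames at target rate = 189013 × (50) / (60) = 945065/6 ≈ 157510.833.
Nearest whole frame: 157511.

157511 frames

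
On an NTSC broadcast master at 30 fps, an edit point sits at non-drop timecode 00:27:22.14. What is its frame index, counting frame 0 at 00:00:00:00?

Total seconds to the label: (0 × 3600 + 27 × 60 + 22) = 1642.
Frame index = 1642 × 30 + 14 = 49274.

frame 49274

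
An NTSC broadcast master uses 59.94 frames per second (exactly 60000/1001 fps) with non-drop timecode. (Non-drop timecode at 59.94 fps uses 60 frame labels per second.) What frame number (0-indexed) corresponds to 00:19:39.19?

frame 70759

Total seconds to the label: (0 × 3600 + 19 × 60 + 39) = 1179.
Frame index = 1179 × 60 + 19 = 70759.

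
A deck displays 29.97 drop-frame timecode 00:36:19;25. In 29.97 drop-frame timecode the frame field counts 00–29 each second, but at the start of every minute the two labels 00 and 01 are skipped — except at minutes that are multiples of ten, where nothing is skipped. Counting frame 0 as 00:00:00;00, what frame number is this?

Complete 10-minute blocks: 3, each 17982 frames → 53946.
Remaining 6 whole minutes in the current block: 1800 + 5 × 1798 = 10790 frames.
Within the current minute: 19 × 30 + 25 − 2 = 593 (labels ;00/;01 skipped at this minute). Total = 53946 + 10790 + 593 = 65329.

65329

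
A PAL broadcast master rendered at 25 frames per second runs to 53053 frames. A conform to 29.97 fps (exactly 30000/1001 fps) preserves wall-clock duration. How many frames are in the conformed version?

Target frames = source frames × (target rate / source rate) = 53053 × (30000/1001)/(25) = 53053 × 1200/1001 = 63600.

63600 frames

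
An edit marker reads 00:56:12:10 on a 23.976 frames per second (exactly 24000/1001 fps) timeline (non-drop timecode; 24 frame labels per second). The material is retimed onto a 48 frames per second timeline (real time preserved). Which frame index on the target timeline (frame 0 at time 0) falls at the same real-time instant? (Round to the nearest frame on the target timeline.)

Source frame index: (0×3600 + 56×60 + 12) × 24 + 10 = 80938.
Real time: 80938 / (24000/1001) = 40509469/12000 s.
Target frame: (40509469/12000) × (48) = 40509469/250 ≈ 162037.876 → 162038.

frame 162038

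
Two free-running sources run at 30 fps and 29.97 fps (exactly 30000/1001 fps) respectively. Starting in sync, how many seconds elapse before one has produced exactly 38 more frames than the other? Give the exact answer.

The gap grows by |30000/1001 − 30| = 30/1001 frames per second.
Time for a 38-frame gap: 38 ÷ (30/1001) = 19019/15 s.

19019/15 seconds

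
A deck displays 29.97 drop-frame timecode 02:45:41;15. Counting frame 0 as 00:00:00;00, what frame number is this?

297947

Complete 10-minute blocks: 16, each 17982 frames → 287712.
Remaining 5 whole minutes in the current block: 1800 + 4 × 1798 = 8992 frames.
Within the current minute: 41 × 30 + 15 − 2 = 1243 (labels ;00/;01 skipped at this minute). Total = 287712 + 8992 + 1243 = 297947.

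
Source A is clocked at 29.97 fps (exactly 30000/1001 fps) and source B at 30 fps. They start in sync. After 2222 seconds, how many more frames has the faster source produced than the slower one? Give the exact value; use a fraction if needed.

6060/91 frames

A emits 30000/1001 × 2222 = 6060000/91 frames; B emits 30 × 2222 = 66660.
Difference = 6060/91 frames (≈ 66.5934); B is ahead of A.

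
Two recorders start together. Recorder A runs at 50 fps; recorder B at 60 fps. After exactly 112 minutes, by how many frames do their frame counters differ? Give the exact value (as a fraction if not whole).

112 min = 6720 s.
A emits 50 × 6720 = 336000 frames; B emits 60 × 6720 = 403200.
Difference = 67200 frames; B is ahead of A.

67200 frames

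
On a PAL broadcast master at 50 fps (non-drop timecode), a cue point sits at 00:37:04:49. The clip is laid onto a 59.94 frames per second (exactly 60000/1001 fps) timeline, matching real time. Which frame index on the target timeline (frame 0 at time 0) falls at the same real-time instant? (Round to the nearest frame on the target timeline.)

frame 133365

Source frame index: (0×3600 + 37×60 + 4) × 50 + 49 = 111249.
Real time: 111249 / (50) = 111249/50 s.
Target frame: (111249/50) × (60000/1001) = 133498800/1001 ≈ 133365.435 → 133365.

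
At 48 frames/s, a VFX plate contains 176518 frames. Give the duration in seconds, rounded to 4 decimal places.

Running time = 176518 × 1/48 = 88259/24 s ≈ 3677.4583 s.

3677.4583 seconds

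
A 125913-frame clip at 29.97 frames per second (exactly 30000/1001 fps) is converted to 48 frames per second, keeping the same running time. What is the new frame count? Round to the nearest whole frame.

Frames at target rate = 125913 × (48) / (30000/1001) = 126038913/625 ≈ 201662.261.
Nearest whole frame: 201662.

201662 frames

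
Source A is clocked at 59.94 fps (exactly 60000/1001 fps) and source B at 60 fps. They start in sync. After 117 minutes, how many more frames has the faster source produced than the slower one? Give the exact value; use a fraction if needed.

32400/77 frames

117 min = 7020 s.
A emits 60000/1001 × 7020 = 32400000/77 frames; B emits 60 × 7020 = 421200.
Difference = 32400/77 frames (≈ 420.7792); B is ahead of A.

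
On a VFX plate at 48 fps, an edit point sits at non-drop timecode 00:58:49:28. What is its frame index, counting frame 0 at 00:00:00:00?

frame 169420

Total seconds to the label: (0 × 3600 + 58 × 60 + 49) = 3529.
Frame index = 3529 × 48 + 28 = 169420.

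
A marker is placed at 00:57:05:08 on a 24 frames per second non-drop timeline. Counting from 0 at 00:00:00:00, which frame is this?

Total seconds to the label: (0 × 3600 + 57 × 60 + 5) = 3425.
Frame index = 3425 × 24 + 8 = 82208.

frame 82208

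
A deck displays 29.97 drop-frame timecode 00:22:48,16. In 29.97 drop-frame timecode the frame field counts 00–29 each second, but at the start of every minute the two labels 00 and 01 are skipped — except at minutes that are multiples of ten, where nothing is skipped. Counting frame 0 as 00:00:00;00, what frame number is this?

Complete 10-minute blocks: 2, each 17982 frames → 35964.
Remaining 2 whole minutes in the current block: 1800 + 1 × 1798 = 3598 frames.
Within the current minute: 48 × 30 + 16 − 2 = 1454 (labels ;00/;01 skipped at this minute). Total = 35964 + 3598 + 1454 = 41016.

41016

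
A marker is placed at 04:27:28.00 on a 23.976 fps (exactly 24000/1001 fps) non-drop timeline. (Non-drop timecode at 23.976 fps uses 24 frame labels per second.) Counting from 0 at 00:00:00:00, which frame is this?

Total seconds to the label: (4 × 3600 + 27 × 60 + 28) = 16048.
Frame index = 16048 × 24 + 0 = 385152.

385152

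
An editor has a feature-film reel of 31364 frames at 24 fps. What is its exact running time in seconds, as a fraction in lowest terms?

7841/6 seconds

Running time = 31364 ÷ (24) = 31364 × 1/24 = 7841/6 s.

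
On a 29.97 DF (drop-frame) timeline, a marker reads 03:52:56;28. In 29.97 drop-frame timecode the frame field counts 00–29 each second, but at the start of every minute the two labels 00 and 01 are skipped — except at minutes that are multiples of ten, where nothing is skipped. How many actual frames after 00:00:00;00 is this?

418890

Complete 10-minute blocks: 23, each 17982 frames → 413586.
Remaining 2 whole minutes in the current block: 1800 + 1 × 1798 = 3598 frames.
Within the current minute: 56 × 30 + 28 − 2 = 1706 (labels ;00/;01 skipped at this minute). Total = 413586 + 3598 + 1706 = 418890.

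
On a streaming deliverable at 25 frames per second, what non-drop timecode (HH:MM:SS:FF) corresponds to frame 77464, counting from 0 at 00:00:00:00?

77464 ÷ 25 = 3098 full seconds, remainder 14 frames.
3098 s = 0 h 51 min 38 s.
Timecode: 00:51:38:14.

00:51:38:14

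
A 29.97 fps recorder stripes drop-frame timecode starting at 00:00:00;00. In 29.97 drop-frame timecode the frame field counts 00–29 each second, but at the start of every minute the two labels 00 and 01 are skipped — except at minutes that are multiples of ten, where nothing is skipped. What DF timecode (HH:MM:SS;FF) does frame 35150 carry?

Each 10-minute DF block holds 10 × 60 × 30 − 9 × 2 = 17982 frames. 35150 ÷ 17982 → 1 full block, remainder 17168.
Within the partial block the first minute is 1800 frames and each further minute 1798, so 9 further minute boundaries passed. Total skipped labels = 18 × 1 + 2 × 9 = 36.
Non-drop label index = 35150 + 36 = 35186; at 30 labels/s that is 00:19:32:26, i.e. DF 00:19:32;26.

00:19:32;26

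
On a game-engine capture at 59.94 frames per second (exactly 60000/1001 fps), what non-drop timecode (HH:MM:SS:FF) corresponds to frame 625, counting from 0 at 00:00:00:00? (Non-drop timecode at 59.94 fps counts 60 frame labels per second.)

625 ÷ 60 = 10 full seconds, remainder 25 frames.
10 s = 0 h 0 min 10 s.
Timecode: 00:00:10:25.

00:00:10:25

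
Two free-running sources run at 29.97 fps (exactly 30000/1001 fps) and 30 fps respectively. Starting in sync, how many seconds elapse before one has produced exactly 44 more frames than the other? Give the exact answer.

22022/15 seconds

The gap grows by |30 − 30000/1001| = 30/1001 frames per second.
Time for a 44-frame gap: 44 ÷ (30/1001) = 22022/15 s.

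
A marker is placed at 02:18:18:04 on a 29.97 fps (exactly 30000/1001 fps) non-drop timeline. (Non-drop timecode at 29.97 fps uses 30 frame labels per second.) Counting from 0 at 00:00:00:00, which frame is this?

frame 248944

Total seconds to the label: (2 × 3600 + 18 × 60 + 18) = 8298.
Frame index = 8298 × 30 + 4 = 248944.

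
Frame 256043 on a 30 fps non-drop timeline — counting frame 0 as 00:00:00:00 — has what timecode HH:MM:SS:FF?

02:22:14:23

256043 ÷ 30 = 8534 full seconds, remainder 23 frames.
8534 s = 2 h 22 min 14 s.
Timecode: 02:22:14:23.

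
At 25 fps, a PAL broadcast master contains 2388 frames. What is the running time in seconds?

Running time = 2388 / (25) = 95.52 s.

95.52 seconds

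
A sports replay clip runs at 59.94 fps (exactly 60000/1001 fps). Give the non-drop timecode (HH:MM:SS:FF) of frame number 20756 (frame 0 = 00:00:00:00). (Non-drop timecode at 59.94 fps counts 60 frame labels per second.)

00:05:45:56

20756 ÷ 60 = 345 full seconds, remainder 56 frames.
345 s = 0 h 5 min 45 s.
Timecode: 00:05:45:56.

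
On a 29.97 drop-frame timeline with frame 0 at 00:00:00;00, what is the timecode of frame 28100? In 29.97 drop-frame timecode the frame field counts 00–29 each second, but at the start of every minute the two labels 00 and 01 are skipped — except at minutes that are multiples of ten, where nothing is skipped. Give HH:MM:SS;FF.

00:15:37;18

Ten DF minutes hold 17982 frames, so frame 28100 lies in block 1 (frames 17982–35963) with 10118 frames into that block.
The block's first minute is 1800 frames and the rest 1798 each; 10118 frames reaches minute 5, so 1 × 18 + 5 × 2 = 28 labels have been skipped so far.
Adding those back, label number 28100 + 28 = 28128 at 30 labels/s is 937 s + 18 f = 0 h 15 min 37 s frame 18, i.e. 00:15:37;18.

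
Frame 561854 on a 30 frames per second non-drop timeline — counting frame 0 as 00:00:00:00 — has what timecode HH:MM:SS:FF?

561854 ÷ 30 = 18728 full seconds, remainder 14 frames.
18728 s = 5 h 12 min 8 s.
Timecode: 05:12:08:14.

05:12:08:14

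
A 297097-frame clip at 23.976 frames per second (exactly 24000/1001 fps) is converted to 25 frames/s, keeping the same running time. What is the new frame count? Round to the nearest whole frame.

309786 frames

Frames at target rate = 297097 × (25) / (24000/1001) = 297394097/960 ≈ 309785.518.
Nearest whole frame: 309786.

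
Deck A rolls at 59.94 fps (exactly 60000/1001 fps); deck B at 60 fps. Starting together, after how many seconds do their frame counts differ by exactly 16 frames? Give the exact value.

The gap grows by |60 − 60000/1001| = 60/1001 frames per second.
Time for a 16-frame gap: 16 ÷ (60/1001) = 4004/15 s.

4004/15 seconds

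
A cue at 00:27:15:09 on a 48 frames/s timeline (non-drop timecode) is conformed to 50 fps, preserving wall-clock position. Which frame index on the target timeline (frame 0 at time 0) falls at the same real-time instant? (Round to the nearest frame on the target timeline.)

frame 81759

Source frame index: (0×3600 + 27×60 + 15) × 48 + 9 = 78489.
Real time: 78489 / (48) = 26163/16 s.
Target frame: (26163/16) × (50) = 654075/8 ≈ 81759.375 → 81759.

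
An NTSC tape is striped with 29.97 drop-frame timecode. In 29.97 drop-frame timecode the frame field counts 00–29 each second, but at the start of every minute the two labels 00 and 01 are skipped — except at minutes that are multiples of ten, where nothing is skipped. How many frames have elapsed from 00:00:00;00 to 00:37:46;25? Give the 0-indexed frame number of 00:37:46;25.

67937

Complete 10-minute blocks: 3, each 17982 frames → 53946.
Remaining 7 whole minutes in the current block: 1800 + 6 × 1798 = 12588 frames.
Within the current minute: 46 × 30 + 25 − 2 = 1403 (labels ;00/;01 skipped at this minute). Total = 53946 + 12588 + 1403 = 67937.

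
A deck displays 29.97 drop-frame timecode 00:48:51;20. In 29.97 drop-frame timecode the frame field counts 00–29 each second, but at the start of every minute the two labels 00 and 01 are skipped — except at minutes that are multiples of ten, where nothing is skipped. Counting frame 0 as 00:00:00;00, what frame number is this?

As if non-drop at 30 labels/s: (0 × 3600 + 48 × 60 + 51) × 30 + 20 = 87950.
Minute boundaries passed: 48; those not divisible by 10: 48 − 4 = 44; dropped labels = 2 × 44 = 88.
Actual frame index = 87950 − 88 = 87862.

87862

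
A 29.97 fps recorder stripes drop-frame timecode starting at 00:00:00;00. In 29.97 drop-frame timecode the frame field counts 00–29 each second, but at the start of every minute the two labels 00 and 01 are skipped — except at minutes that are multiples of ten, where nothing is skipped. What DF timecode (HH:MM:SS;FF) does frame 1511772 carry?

Each 10-minute DF block holds 10 × 60 × 30 − 9 × 2 = 17982 frames. 1511772 ÷ 17982 → 84 full blocks, remainder 1284.
Within the partial block the first minute is 1800 frames and each further minute 1798, so 0 further minute boundaries passed. Total skipped labels = 18 × 84 + 2 × 0 = 1512.
Non-drop label index = 1511772 + 1512 = 1513284; at 30 labels/s that is 14:00:42:24, i.e. DF 14:00:42;24.

14:00:42;24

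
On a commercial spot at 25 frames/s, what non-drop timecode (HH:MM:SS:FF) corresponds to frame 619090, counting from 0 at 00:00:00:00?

06:52:43:15

619090 ÷ 25 = 24763 full seconds, remainder 15 frames.
24763 s = 6 h 52 min 43 s.
Timecode: 06:52:43:15.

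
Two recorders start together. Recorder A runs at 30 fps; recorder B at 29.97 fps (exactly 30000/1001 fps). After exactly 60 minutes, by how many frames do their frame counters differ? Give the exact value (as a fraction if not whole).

60 min = 3600 s.
A emits 30 × 3600 = 108000 frames; B emits 30000/1001 × 3600 = 108000000/1001.
Difference = 108000/1001 frames (≈ 107.8921); B is behind A.

108000/1001 frames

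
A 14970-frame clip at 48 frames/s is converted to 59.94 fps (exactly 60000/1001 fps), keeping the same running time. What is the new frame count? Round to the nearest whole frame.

Frames at target rate = 14970 × (60000/1001) / (48) = 18712500/1001 ≈ 18693.806.
Nearest whole frame: 18694.

18694 frames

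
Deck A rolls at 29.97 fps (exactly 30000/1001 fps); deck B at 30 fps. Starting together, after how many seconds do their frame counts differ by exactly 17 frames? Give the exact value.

The gap grows by |30 − 30000/1001| = 30/1001 frames per second.
Time for a 17-frame gap: 17 ÷ (30/1001) = 17017/30 s.

17017/30 seconds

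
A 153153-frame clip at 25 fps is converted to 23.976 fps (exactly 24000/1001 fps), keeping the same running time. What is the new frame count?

146880 frames

Target frames = source frames × (target rate / source rate) = 153153 × (24000/1001)/(25) = 153153 × 960/1001 = 146880.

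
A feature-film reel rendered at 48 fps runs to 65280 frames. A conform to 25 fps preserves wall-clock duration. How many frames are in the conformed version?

Target frames = source frames × (target rate / source rate) = 65280 × (25)/(48) = 65280 × 25/48 = 34000.

34000 frames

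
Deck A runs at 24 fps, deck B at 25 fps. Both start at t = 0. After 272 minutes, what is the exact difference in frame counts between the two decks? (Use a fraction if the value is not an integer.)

272 min = 16320 s.
A emits 24 × 16320 = 391680 frames; B emits 25 × 16320 = 408000.
Difference = 16320 frames; B is ahead of A.

16320 frames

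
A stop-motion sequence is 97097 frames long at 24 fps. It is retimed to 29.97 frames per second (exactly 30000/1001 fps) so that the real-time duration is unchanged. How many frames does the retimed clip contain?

121250 frames

Target frames = source frames × (target rate / source rate) = 97097 × (30000/1001)/(24) = 97097 × 1250/1001 = 121250.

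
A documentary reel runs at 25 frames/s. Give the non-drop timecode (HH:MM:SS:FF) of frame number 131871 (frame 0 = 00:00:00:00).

01:27:54:21

131871 ÷ 25 = 5274 full seconds, remainder 21 frames.
5274 s = 1 h 27 min 54 s.
Timecode: 01:27:54:21.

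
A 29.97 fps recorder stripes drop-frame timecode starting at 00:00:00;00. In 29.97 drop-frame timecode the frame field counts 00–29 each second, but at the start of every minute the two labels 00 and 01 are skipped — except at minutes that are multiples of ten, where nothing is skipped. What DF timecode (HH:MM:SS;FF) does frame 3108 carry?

00:01:43;20

Each 10-minute DF block holds 10 × 60 × 30 − 9 × 2 = 17982 frames. 3108 ÷ 17982 → 0 full blocks, remainder 3108.
Within the partial block the first minute is 1800 frames and each further minute 1798, so 1 further minute boundary passed. Total skipped labels = 18 × 0 + 2 × 1 = 2.
Non-drop label index = 3108 + 2 = 3110; at 30 labels/s that is 00:01:43:20, i.e. DF 00:01:43;20.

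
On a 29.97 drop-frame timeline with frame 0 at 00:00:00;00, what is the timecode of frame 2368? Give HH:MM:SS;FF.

00:01:19;00

Ten DF minutes hold 17982 frames, so frame 2368 lies in block 0 (frames 0–17981) with 2368 frames into that block.
The block's first minute is 1800 frames and the rest 1798 each; 2368 frames reaches minute 1, so 0 × 18 + 1 × 2 = 2 labels have been skipped so far.
Adding those back, label number 2368 + 2 = 2370 at 30 labels/s is 79 s + 0 f = 0 h 1 min 19 s frame 0, i.e. 00:01:19;00.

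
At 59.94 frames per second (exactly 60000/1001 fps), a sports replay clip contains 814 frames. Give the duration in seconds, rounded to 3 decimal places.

13.580 seconds

Running time = 814 × 1001/60000 = 407407/30000 s ≈ 13.580 s.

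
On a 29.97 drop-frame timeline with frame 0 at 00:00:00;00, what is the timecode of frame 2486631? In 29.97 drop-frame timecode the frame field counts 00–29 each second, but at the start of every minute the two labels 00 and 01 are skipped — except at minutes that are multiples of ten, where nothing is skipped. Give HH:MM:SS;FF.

23:02:50;19

Each 10-minute DF block holds 10 × 60 × 30 − 9 × 2 = 17982 frames. 2486631 ÷ 17982 → 138 full blocks, remainder 5115.
Within the partial block the first minute is 1800 frames and each further minute 1798, so 2 further minute boundaries passed. Total skipped labels = 18 × 138 + 2 × 2 = 2488.
Non-drop label index = 2486631 + 2488 = 2489119; at 30 labels/s that is 23:02:50:19, i.e. DF 23:02:50;19.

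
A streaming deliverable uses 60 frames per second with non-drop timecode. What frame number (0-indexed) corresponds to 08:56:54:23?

1932863

Total seconds to the label: (8 × 3600 + 56 × 60 + 54) = 32214.
Frame index = 32214 × 60 + 23 = 1932863.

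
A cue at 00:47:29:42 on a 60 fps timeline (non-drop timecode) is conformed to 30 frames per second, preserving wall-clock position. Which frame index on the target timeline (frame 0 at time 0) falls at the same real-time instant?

Source frame index: (0×3600 + 47×60 + 29) × 60 + 42 = 170982.
Real time: 170982 / (60) = 28497/10 s.
Target frame: (28497/10) × (30) = 85491.

frame 85491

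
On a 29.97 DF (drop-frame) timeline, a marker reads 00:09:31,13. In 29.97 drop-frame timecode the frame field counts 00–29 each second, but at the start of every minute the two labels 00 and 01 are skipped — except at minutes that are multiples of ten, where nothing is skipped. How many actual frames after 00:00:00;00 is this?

As if non-drop at 30 labels/s: (0 × 3600 + 9 × 60 + 31) × 30 + 13 = 17143.
Minute boundaries passed: 9; those not divisible by 10: 9 − 0 = 9; dropped labels = 2 × 9 = 18.
Actual frame index = 17143 − 18 = 17125.

17125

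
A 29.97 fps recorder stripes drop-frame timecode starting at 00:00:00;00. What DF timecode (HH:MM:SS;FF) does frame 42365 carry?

00:23:33;17

Ten DF minutes hold 17982 frames, so frame 42365 lies in block 2 (frames 35964–53945) with 6401 frames into that block.
The block's first minute is 1800 frames and the rest 1798 each; 6401 frames reaches minute 3, so 2 × 18 + 3 × 2 = 42 labels have been skipped so far.
Adding those back, label number 42365 + 42 = 42407 at 30 labels/s is 1413 s + 17 f = 0 h 23 min 33 s frame 17, i.e. 00:23:33;17.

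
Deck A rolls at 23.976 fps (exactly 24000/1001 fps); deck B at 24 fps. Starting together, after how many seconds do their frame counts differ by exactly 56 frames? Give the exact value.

The gap grows by |24 − 24000/1001| = 24/1001 frames per second.
Time for a 56-frame gap: 56 ÷ (24/1001) = 7007/3 s.

7007/3 seconds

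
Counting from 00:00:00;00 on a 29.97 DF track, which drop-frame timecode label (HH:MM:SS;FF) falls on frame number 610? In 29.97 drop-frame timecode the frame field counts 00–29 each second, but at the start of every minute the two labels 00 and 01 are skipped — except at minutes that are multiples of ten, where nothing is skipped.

00:00:20;10

Each 10-minute DF block holds 10 × 60 × 30 − 9 × 2 = 17982 frames. 610 ÷ 17982 → 0 full blocks, remainder 610.
Within the partial block the first minute is 1800 frames and each further minute 1798, so 0 further minute boundaries passed. Total skipped labels = 18 × 0 + 2 × 0 = 0.
Non-drop label index = 610 + 0 = 610; at 30 labels/s that is 00:00:20:10, i.e. DF 00:00:20;10.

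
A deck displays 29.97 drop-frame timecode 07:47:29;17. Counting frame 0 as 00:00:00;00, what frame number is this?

As if non-drop at 30 labels/s: (7 × 3600 + 47 × 60 + 29) × 30 + 17 = 841487.
Minute boundaries passed: 467; those not divisible by 10: 467 − 46 = 421; dropped labels = 2 × 421 = 842.
Actual frame index = 841487 − 842 = 840645.

840645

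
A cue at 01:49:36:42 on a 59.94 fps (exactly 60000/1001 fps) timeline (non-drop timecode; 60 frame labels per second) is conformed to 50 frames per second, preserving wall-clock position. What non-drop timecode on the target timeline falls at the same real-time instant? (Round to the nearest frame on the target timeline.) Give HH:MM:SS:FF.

01:49:43:14

Source frame index: (1×3600 + 49×60 + 36) × 60 + 42 = 394602.
Real time: 394602 / (60000/1001) = 65832767/10000 s.
Target frame: (65832767/10000) × (50) = 65832767/200 ≈ 329163.835 → 329164.
At 50 labels/s: frame 329164 → 01:49:43:14.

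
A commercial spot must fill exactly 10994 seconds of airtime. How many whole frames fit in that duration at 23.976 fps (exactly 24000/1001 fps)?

Frames = 10994 × 24000/1001 = 263856000/1001 ≈ 263592.4076.
Complete frames: 263592.

263592 frames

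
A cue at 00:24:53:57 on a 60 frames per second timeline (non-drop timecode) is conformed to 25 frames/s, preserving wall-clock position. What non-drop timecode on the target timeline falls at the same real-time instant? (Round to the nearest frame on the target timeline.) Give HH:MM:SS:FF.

00:24:53:24

Source frame index: (0×3600 + 24×60 + 53) × 60 + 57 = 89637.
Real time: 89637 / (60) = 29879/20 s.
Target frame: (29879/20) × (25) = 149395/4 ≈ 37348.750 → 37349.
At 25 labels/s: frame 37349 → 00:24:53:24.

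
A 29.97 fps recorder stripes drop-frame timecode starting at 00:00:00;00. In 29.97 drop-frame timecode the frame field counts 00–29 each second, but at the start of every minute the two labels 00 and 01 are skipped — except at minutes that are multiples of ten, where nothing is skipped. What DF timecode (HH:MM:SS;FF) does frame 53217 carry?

Each 10-minute DF block holds 10 × 60 × 30 − 9 × 2 = 17982 frames. 53217 ÷ 17982 → 2 full blocks, remainder 17253.
Within the partial block the first minute is 1800 frames and each further minute 1798, so 9 further minute boundaries passed. Total skipped labels = 18 × 2 + 2 × 9 = 54.
Non-drop label index = 53217 + 54 = 53271; at 30 labels/s that is 00:29:35:21, i.e. DF 00:29:35;21.

00:29:35;21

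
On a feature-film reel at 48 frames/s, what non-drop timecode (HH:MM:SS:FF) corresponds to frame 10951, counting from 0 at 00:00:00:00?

10951 ÷ 48 = 228 full seconds, remainder 7 frames.
228 s = 0 h 3 min 48 s.
Timecode: 00:03:48:07.

00:03:48:07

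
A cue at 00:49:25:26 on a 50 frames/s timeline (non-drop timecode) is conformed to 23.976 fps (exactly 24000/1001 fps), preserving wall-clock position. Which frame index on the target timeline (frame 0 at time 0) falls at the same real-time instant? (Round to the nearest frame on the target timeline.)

frame 71101

Source frame index: (0×3600 + 49×60 + 25) × 50 + 26 = 148276.
Real time: 148276 / (50) = 74138/25 s.
Target frame: (74138/25) × (24000/1001) = 71172480/1001 ≈ 71101.379 → 71101.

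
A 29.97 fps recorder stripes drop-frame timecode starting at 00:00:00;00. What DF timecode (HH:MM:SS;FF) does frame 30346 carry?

Each 10-minute DF block holds 10 × 60 × 30 − 9 × 2 = 17982 frames. 30346 ÷ 17982 → 1 full block, remainder 12364.
Within the partial block the first minute is 1800 frames and each further minute 1798, so 6 further minute boundaries passed. Total skipped labels = 18 × 1 + 2 × 6 = 30.
Non-drop label index = 30346 + 30 = 30376; at 30 labels/s that is 00:16:52:16, i.e. DF 00:16:52;16.

00:16:52;16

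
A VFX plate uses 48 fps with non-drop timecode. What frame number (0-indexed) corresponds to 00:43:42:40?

125896

Total seconds to the label: (0 × 3600 + 43 × 60 + 42) = 2622.
Frame index = 2622 × 48 + 40 = 125896.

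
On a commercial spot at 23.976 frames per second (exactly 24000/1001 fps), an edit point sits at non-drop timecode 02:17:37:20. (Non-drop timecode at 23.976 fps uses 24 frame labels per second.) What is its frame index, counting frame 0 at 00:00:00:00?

Total seconds to the label: (2 × 3600 + 17 × 60 + 37) = 8257.
Frame index = 8257 × 24 + 20 = 198188.

198188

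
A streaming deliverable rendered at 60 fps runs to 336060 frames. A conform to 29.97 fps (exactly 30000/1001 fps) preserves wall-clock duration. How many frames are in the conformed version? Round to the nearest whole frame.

Frames at target rate = 336060 × (30000/1001) / (60) = 168030000/1001 ≈ 167862.138.
Nearest whole frame: 167862.

167862 frames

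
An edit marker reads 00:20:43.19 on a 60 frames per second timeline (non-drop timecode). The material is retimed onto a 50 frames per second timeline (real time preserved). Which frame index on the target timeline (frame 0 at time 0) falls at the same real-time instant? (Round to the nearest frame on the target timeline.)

frame 62166

Source frame index: (0×3600 + 20×60 + 43) × 60 + 19 = 74599.
Real time: 74599 / (60) = 74599/60 s.
Target frame: (74599/60) × (50) = 372995/6 ≈ 62165.833 → 62166.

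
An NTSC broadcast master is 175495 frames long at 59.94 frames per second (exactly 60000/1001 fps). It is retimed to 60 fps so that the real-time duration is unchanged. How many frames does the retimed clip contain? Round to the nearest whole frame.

Frames at target rate = 175495 × (60) / (60000/1001) = 35134099/200 ≈ 175670.495.
Nearest whole frame: 175670.

175670 frames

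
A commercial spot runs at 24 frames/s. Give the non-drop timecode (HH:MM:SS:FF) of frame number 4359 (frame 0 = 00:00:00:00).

4359 ÷ 24 = 181 full seconds, remainder 15 frames.
181 s = 0 h 3 min 1 s.
Timecode: 00:03:01:15.

00:03:01:15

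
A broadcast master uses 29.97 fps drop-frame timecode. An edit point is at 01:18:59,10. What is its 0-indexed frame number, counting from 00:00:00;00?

142038

As if non-drop at 30 labels/s: (1 × 3600 + 18 × 60 + 59) × 30 + 10 = 142180.
Minute boundaries passed: 78; those not divisible by 10: 78 − 7 = 71; dropped labels = 2 × 71 = 142.
Actual frame index = 142180 − 142 = 142038.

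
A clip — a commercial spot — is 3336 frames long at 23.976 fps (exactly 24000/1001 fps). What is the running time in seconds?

139.139 seconds

Running time = 3336 / (24000/1001) = 139.139 s.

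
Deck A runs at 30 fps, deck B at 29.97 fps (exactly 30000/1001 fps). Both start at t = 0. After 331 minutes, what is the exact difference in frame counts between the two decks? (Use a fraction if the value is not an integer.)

595800/1001 frames

331 min = 19860 s.
A emits 30 × 19860 = 595800 frames; B emits 30000/1001 × 19860 = 595800000/1001.
Difference = 595800/1001 frames (≈ 595.2048); B is behind A.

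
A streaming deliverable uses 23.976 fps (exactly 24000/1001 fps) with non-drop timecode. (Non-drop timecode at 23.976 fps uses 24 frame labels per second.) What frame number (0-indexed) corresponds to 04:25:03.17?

Total seconds to the label: (4 × 3600 + 25 × 60 + 3) = 15903.
Frame index = 15903 × 24 + 17 = 381689.

frame 381689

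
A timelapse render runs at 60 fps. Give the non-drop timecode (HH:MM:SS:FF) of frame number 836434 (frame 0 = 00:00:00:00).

836434 ÷ 60 = 13940 full seconds, remainder 34 frames.
13940 s = 3 h 52 min 20 s.
Timecode: 03:52:20:34.

03:52:20:34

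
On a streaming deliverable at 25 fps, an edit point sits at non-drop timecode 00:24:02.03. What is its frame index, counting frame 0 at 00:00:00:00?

Total seconds to the label: (0 × 3600 + 24 × 60 + 2) = 1442.
Frame index = 1442 × 25 + 3 = 36053.

frame 36053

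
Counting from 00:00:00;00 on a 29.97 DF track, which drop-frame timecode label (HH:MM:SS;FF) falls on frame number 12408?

Each 10-minute DF block holds 10 × 60 × 30 − 9 × 2 = 17982 frames. 12408 ÷ 17982 → 0 full blocks, remainder 12408.
Within the partial block the first minute is 1800 frames and each further minute 1798, so 6 further minute boundaries passed. Total skipped labels = 18 × 0 + 2 × 6 = 12.
Non-drop label index = 12408 + 12 = 12420; at 30 labels/s that is 00:06:54:00, i.e. DF 00:06:54;00.

00:06:54;00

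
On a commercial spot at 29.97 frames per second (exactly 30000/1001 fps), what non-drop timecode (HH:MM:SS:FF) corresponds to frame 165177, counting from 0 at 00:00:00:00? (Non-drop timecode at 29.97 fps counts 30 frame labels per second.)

165177 ÷ 30 = 5505 full seconds, remainder 27 frames.
5505 s = 1 h 31 min 45 s.
Timecode: 01:31:45:27.

01:31:45:27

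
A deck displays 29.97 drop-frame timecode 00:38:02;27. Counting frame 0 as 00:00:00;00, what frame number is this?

68417

As if non-drop at 30 labels/s: (0 × 3600 + 38 × 60 + 2) × 30 + 27 = 68487.
Minute boundaries passed: 38; those not divisible by 10: 38 − 3 = 35; dropped labels = 2 × 35 = 70.
Actual frame index = 68487 − 70 = 68417.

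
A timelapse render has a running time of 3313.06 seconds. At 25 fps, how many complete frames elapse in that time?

82826 frames

Frames = 3313.06 × 25 = 165653/2 ≈ 82826.5000.
Complete frames: 82826.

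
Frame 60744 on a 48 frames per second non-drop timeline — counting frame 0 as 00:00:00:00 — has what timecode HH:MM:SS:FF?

00:21:05:24

60744 ÷ 48 = 1265 full seconds, remainder 24 frames.
1265 s = 0 h 21 min 5 s.
Timecode: 00:21:05:24.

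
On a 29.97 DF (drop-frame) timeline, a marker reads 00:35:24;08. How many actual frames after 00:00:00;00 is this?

63664

Complete 10-minute blocks: 3, each 17982 frames → 53946.
Remaining 5 whole minutes in the current block: 1800 + 4 × 1798 = 8992 frames.
Within the current minute: 24 × 30 + 8 − 2 = 726 (labels ;00/;01 skipped at this minute). Total = 53946 + 8992 + 726 = 63664.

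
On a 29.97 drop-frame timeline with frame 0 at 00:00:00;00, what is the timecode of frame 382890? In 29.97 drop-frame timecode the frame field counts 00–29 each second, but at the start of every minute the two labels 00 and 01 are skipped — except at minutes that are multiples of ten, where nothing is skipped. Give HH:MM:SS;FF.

Ten DF minutes hold 17982 frames, so frame 382890 lies in block 21 (frames 377622–395603) with 5268 frames into that block.
The block's first minute is 1800 frames and the rest 1798 each; 5268 frames reaches minute 2, so 21 × 18 + 2 × 2 = 382 labels have been skipped so far.
Adding those back, label number 382890 + 382 = 383272 at 30 labels/s is 12775 s + 22 f = 3 h 32 min 55 s frame 22, i.e. 03:32:55;22.

03:32:55;22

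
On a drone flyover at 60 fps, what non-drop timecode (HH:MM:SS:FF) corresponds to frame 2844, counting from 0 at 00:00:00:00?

2844 ÷ 60 = 47 full seconds, remainder 24 frames.
47 s = 0 h 0 min 47 s.
Timecode: 00:00:47:24.

00:00:47:24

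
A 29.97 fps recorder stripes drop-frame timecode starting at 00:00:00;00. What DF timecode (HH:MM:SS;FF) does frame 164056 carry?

Each 10-minute DF block holds 10 × 60 × 30 − 9 × 2 = 17982 frames. 164056 ÷ 17982 → 9 full blocks, remainder 2218.
Within the partial block the first minute is 1800 frames and each further minute 1798, so 1 further minute boundary passed. Total skipped labels = 18 × 9 + 2 × 1 = 164.
Non-drop label index = 164056 + 164 = 164220; at 30 labels/s that is 01:31:14:00, i.e. DF 01:31:14;00.

01:31:14;00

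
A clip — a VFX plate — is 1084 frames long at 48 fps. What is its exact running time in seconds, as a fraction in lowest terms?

271/12 seconds

Running time = 1084 ÷ (48) = 1084 × 1/48 = 271/12 s.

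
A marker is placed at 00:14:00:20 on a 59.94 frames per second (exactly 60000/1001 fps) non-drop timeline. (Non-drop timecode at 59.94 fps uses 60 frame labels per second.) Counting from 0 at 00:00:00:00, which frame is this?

50420

Total seconds to the label: (0 × 3600 + 14 × 60 + 0) = 840.
Frame index = 840 × 60 + 20 = 50420.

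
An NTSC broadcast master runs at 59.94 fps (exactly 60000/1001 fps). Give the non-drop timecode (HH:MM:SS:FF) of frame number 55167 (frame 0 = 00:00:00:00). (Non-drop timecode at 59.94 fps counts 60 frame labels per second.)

00:15:19:27

55167 ÷ 60 = 919 full seconds, remainder 27 frames.
919 s = 0 h 15 min 19 s.
Timecode: 00:15:19:27.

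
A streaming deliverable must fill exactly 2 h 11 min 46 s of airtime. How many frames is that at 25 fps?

2 h 11 min 46 s = 7906 s.
Frames = 7906 × 25 = 197650.

197650 frames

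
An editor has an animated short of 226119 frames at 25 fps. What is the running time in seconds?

Running time = 226119 / (25) = 9044.76 s.

9044.76 seconds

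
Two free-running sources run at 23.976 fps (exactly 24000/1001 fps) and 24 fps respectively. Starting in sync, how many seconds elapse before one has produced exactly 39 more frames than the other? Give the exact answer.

1626.625 seconds

The gap grows by |24 − 24000/1001| = 24/1001 frames per second.
Time for a 39-frame gap: 39 ÷ (24/1001) = 1626.625 s.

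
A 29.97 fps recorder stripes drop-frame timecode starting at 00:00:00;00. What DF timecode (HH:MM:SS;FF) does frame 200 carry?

Each 10-minute DF block holds 10 × 60 × 30 − 9 × 2 = 17982 frames. 200 ÷ 17982 → 0 full blocks, remainder 200.
Within the partial block the first minute is 1800 frames and each further minute 1798, so 0 further minute boundaries passed. Total skipped labels = 18 × 0 + 2 × 0 = 0.
Non-drop label index = 200 + 0 = 200; at 30 labels/s that is 00:00:06:20, i.e. DF 00:00:06;20.

00:00:06;20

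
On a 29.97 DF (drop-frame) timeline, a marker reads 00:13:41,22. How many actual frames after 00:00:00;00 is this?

As if non-drop at 30 labels/s: (0 × 3600 + 13 × 60 + 41) × 30 + 22 = 24652.
Minute boundaries passed: 13; those not divisible by 10: 13 − 1 = 12; dropped labels = 2 × 12 = 24.
Actual frame index = 24652 − 24 = 24628.

24628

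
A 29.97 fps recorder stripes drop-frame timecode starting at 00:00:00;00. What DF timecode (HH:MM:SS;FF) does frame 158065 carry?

01:27:54;03

Ten DF minutes hold 17982 frames, so frame 158065 lies in block 8 (frames 143856–161837) with 14209 frames into that block.
The block's first minute is 1800 frames and the rest 1798 each; 14209 frames reaches minute 7, so 8 × 18 + 7 × 2 = 158 labels have been skipped so far.
Adding those back, label number 158065 + 158 = 158223 at 30 labels/s is 5274 s + 3 f = 1 h 27 min 54 s frame 3, i.e. 01:27:54;03.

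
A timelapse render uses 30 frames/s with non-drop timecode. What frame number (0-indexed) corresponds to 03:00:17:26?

frame 324536

Total seconds to the label: (3 × 3600 + 0 × 60 + 17) = 10817.
Frame index = 10817 × 30 + 26 = 324536.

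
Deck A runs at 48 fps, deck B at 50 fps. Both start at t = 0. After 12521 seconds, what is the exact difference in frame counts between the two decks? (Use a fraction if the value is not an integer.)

A emits 48 × 12521 = 601008 frames; B emits 50 × 12521 = 626050.
Difference = 25042 frames; B is ahead of A.

25042 frames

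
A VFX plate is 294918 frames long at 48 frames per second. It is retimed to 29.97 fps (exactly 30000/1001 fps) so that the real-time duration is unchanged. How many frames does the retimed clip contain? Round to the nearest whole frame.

Frames at target rate = 294918 × (30000/1001) / (48) = 14178750/77 ≈ 184139.610.
Nearest whole frame: 184140.

184140 frames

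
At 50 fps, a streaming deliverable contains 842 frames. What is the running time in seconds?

Running time = 842 / (50) = 16.84 s.

16.84 seconds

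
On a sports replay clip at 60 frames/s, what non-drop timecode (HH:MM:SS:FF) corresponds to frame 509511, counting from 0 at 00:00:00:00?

02:21:31:51

509511 ÷ 60 = 8491 full seconds, remainder 51 frames.
8491 s = 2 h 21 min 31 s.
Timecode: 02:21:31:51.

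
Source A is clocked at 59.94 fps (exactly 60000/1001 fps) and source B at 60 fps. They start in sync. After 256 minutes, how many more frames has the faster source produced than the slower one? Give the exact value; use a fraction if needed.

921600/1001 frames

256 min = 15360 s.
A emits 60000/1001 × 15360 = 921600000/1001 frames; B emits 60 × 15360 = 921600.
Difference = 921600/1001 frames (≈ 920.6793); B is ahead of A.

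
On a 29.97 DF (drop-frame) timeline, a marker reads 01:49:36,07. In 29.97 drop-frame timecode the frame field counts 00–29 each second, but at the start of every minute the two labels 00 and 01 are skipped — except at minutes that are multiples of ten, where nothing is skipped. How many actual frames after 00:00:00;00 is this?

Complete 10-minute blocks: 10, each 17982 frames → 179820.
Remaining 9 whole minutes in the current block: 1800 + 8 × 1798 = 16184 frames.
Within the current minute: 36 × 30 + 7 − 2 = 1085 (labels ;00/;01 skipped at this minute). Total = 179820 + 16184 + 1085 = 197089.

197089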